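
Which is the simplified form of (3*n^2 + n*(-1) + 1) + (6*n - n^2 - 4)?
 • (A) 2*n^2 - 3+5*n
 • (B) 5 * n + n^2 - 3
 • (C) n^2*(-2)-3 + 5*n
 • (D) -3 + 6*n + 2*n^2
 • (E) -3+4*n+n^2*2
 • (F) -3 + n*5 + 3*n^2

Adding the polynomials and combining like terms:
(3*n^2 + n*(-1) + 1) + (6*n - n^2 - 4)
= 2*n^2 - 3+5*n
A) 2*n^2 - 3+5*n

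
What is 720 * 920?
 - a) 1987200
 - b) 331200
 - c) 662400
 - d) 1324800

720 * 920 = 662400
c) 662400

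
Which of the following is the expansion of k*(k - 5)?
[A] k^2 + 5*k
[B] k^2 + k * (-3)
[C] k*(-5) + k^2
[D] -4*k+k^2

Expanding k*(k - 5):
= k*(-5) + k^2
C) k*(-5) + k^2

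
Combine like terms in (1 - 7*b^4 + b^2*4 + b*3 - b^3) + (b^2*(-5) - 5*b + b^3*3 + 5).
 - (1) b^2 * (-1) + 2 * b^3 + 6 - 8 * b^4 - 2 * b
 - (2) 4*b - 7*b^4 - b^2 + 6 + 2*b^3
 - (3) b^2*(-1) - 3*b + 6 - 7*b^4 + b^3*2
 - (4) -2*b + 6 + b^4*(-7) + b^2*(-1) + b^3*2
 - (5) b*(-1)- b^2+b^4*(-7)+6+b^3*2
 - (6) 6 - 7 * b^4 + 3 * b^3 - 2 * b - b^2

Adding the polynomials and combining like terms:
(1 - 7*b^4 + b^2*4 + b*3 - b^3) + (b^2*(-5) - 5*b + b^3*3 + 5)
= -2*b + 6 + b^4*(-7) + b^2*(-1) + b^3*2
4) -2*b + 6 + b^4*(-7) + b^2*(-1) + b^3*2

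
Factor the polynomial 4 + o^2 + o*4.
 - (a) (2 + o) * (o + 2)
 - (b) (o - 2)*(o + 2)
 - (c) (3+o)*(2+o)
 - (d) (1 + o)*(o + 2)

We need to factor 4 + o^2 + o*4.
The factored form is (2 + o) * (o + 2).
a) (2 + o) * (o + 2)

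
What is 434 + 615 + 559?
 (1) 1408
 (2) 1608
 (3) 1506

First: 434 + 615 = 1049
Then: 1049 + 559 = 1608
2) 1608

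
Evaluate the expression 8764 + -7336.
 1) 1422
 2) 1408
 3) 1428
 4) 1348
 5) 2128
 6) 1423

8764 + -7336 = 1428
3) 1428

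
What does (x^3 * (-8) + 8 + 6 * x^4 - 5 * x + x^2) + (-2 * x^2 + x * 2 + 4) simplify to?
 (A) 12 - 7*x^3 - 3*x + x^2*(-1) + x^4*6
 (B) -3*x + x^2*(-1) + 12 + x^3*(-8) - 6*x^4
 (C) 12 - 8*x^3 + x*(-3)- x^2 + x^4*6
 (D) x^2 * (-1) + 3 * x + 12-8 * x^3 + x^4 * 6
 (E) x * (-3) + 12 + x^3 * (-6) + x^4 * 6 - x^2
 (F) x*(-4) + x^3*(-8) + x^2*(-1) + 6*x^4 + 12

Adding the polynomials and combining like terms:
(x^3*(-8) + 8 + 6*x^4 - 5*x + x^2) + (-2*x^2 + x*2 + 4)
= 12 - 8*x^3 + x*(-3)- x^2 + x^4*6
C) 12 - 8*x^3 + x*(-3)- x^2 + x^4*6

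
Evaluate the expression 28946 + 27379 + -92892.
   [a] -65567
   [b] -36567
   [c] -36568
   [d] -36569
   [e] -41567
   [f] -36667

First: 28946 + 27379 = 56325
Then: 56325 + -92892 = -36567
b) -36567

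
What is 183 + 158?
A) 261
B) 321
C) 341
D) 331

183 + 158 = 341
C) 341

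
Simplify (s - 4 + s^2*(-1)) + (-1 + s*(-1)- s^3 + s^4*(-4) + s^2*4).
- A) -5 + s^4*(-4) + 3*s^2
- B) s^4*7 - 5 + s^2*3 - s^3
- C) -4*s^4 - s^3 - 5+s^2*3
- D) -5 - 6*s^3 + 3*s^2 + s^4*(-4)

Adding the polynomials and combining like terms:
(s - 4 + s^2*(-1)) + (-1 + s*(-1) - s^3 + s^4*(-4) + s^2*4)
= -4*s^4 - s^3 - 5+s^2*3
C) -4*s^4 - s^3 - 5+s^2*3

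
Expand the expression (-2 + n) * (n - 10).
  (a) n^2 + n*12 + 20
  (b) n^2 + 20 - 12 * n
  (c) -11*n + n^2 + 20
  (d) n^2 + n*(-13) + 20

Expanding (-2 + n) * (n - 10):
= n^2 + 20 - 12 * n
b) n^2 + 20 - 12 * n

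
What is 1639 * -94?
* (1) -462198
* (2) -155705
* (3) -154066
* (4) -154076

1639 * -94 = -154066
3) -154066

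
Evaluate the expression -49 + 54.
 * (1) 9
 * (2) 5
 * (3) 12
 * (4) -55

-49 + 54 = 5
2) 5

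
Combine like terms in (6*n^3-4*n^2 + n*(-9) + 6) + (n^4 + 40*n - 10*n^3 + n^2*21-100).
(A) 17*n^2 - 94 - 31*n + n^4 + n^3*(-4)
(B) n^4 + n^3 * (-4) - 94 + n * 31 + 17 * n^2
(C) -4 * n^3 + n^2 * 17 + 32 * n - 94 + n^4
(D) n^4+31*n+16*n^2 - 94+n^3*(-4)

Adding the polynomials and combining like terms:
(6*n^3 - 4*n^2 + n*(-9) + 6) + (n^4 + 40*n - 10*n^3 + n^2*21 - 100)
= n^4 + n^3 * (-4) - 94 + n * 31 + 17 * n^2
B) n^4 + n^3 * (-4) - 94 + n * 31 + 17 * n^2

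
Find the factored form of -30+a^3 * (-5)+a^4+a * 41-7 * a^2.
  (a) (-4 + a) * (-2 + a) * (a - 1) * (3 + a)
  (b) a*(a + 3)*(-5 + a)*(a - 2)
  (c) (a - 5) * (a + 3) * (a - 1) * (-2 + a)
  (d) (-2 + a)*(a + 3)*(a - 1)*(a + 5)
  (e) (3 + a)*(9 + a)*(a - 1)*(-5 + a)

We need to factor -30+a^3 * (-5)+a^4+a * 41-7 * a^2.
The factored form is (a - 5) * (a + 3) * (a - 1) * (-2 + a).
c) (a - 5) * (a + 3) * (a - 1) * (-2 + a)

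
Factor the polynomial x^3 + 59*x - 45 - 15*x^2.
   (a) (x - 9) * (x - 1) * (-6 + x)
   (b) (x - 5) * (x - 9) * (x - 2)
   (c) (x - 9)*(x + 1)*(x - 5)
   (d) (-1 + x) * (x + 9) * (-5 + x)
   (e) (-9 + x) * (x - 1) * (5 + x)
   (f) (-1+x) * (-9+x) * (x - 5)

We need to factor x^3 + 59*x - 45 - 15*x^2.
The factored form is (-1+x) * (-9+x) * (x - 5).
f) (-1+x) * (-9+x) * (x - 5)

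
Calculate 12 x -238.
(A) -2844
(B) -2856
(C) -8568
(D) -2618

12 * -238 = -2856
B) -2856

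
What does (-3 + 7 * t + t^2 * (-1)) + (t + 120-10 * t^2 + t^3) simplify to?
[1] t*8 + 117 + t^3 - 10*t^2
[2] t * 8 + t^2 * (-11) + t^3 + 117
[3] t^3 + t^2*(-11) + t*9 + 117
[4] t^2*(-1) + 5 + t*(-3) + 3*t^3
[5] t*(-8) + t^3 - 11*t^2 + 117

Adding the polynomials and combining like terms:
(-3 + 7*t + t^2*(-1)) + (t + 120 - 10*t^2 + t^3)
= t * 8 + t^2 * (-11) + t^3 + 117
2) t * 8 + t^2 * (-11) + t^3 + 117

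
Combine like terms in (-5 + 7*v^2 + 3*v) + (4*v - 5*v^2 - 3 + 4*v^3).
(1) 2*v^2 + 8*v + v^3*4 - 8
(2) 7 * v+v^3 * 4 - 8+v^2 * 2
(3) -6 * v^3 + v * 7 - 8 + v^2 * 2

Adding the polynomials and combining like terms:
(-5 + 7*v^2 + 3*v) + (4*v - 5*v^2 - 3 + 4*v^3)
= 7 * v+v^3 * 4 - 8+v^2 * 2
2) 7 * v+v^3 * 4 - 8+v^2 * 2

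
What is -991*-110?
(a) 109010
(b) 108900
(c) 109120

-991 * -110 = 109010
a) 109010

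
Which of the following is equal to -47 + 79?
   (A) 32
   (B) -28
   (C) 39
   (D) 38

-47 + 79 = 32
A) 32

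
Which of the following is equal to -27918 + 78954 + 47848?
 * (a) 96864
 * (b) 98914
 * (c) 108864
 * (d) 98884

First: -27918 + 78954 = 51036
Then: 51036 + 47848 = 98884
d) 98884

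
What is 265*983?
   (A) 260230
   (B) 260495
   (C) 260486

265 * 983 = 260495
B) 260495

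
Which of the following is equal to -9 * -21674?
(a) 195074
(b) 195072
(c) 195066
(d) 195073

-9 * -21674 = 195066
c) 195066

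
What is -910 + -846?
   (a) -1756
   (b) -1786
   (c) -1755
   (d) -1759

-910 + -846 = -1756
a) -1756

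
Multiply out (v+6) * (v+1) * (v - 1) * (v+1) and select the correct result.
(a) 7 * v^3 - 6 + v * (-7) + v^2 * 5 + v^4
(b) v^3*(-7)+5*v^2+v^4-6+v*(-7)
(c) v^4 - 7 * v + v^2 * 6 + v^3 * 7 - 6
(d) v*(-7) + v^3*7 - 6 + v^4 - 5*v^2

Expanding (v+6) * (v+1) * (v - 1) * (v+1):
= 7 * v^3 - 6 + v * (-7) + v^2 * 5 + v^4
a) 7 * v^3 - 6 + v * (-7) + v^2 * 5 + v^4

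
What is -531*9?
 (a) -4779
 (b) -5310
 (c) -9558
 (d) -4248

-531 * 9 = -4779
a) -4779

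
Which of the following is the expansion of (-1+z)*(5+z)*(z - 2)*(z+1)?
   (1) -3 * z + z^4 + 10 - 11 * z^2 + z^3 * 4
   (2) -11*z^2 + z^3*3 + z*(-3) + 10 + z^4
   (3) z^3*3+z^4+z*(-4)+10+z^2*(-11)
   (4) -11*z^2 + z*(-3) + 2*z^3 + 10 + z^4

Expanding (-1+z)*(5+z)*(z - 2)*(z+1):
= -11*z^2 + z^3*3 + z*(-3) + 10 + z^4
2) -11*z^2 + z^3*3 + z*(-3) + 10 + z^4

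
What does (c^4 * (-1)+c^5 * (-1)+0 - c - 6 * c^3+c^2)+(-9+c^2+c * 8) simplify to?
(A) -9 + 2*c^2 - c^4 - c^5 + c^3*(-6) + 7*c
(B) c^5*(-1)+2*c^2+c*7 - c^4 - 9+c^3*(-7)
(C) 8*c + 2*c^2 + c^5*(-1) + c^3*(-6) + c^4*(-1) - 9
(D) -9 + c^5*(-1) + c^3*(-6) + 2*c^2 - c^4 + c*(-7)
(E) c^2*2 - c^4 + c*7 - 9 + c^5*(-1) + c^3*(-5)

Adding the polynomials and combining like terms:
(c^4*(-1) + c^5*(-1) + 0 - c - 6*c^3 + c^2) + (-9 + c^2 + c*8)
= -9 + 2*c^2 - c^4 - c^5 + c^3*(-6) + 7*c
A) -9 + 2*c^2 - c^4 - c^5 + c^3*(-6) + 7*c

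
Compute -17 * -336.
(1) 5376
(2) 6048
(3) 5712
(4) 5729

-17 * -336 = 5712
3) 5712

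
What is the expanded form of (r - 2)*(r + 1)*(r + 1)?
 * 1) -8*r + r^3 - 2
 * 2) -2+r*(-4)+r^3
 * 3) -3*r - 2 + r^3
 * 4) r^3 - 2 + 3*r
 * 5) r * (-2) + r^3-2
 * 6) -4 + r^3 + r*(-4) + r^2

Expanding (r - 2)*(r + 1)*(r + 1):
= -3*r - 2 + r^3
3) -3*r - 2 + r^3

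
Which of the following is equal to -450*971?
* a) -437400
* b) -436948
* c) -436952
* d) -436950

-450 * 971 = -436950
d) -436950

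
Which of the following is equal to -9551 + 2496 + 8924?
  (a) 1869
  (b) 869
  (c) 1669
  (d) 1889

First: -9551 + 2496 = -7055
Then: -7055 + 8924 = 1869
a) 1869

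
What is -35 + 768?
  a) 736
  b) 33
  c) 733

-35 + 768 = 733
c) 733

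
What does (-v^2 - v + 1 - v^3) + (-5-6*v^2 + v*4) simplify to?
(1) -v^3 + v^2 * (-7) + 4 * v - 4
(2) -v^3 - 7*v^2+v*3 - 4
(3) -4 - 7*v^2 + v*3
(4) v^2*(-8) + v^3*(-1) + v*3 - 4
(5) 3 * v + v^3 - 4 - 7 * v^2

Adding the polynomials and combining like terms:
(-v^2 - v + 1 - v^3) + (-5 - 6*v^2 + v*4)
= -v^3 - 7*v^2+v*3 - 4
2) -v^3 - 7*v^2+v*3 - 4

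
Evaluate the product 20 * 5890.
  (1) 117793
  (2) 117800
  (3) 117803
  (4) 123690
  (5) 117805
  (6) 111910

20 * 5890 = 117800
2) 117800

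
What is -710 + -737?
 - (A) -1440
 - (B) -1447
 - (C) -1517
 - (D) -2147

-710 + -737 = -1447
B) -1447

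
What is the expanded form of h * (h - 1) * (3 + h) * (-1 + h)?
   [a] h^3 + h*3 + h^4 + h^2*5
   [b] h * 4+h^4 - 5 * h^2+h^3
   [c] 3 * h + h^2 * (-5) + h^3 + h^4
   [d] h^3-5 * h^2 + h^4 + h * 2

Expanding h * (h - 1) * (3 + h) * (-1 + h):
= 3 * h + h^2 * (-5) + h^3 + h^4
c) 3 * h + h^2 * (-5) + h^3 + h^4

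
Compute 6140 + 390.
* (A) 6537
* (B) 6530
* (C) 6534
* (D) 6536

6140 + 390 = 6530
B) 6530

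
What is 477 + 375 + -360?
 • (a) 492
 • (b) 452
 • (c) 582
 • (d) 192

First: 477 + 375 = 852
Then: 852 + -360 = 492
a) 492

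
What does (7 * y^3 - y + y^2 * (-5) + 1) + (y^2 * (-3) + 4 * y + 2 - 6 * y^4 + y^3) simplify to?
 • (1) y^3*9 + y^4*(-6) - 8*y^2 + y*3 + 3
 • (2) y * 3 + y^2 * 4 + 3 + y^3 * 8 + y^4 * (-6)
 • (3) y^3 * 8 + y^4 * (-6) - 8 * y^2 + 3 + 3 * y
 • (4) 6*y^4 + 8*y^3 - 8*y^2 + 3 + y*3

Adding the polynomials and combining like terms:
(7*y^3 - y + y^2*(-5) + 1) + (y^2*(-3) + 4*y + 2 - 6*y^4 + y^3)
= y^3 * 8 + y^4 * (-6) - 8 * y^2 + 3 + 3 * y
3) y^3 * 8 + y^4 * (-6) - 8 * y^2 + 3 + 3 * y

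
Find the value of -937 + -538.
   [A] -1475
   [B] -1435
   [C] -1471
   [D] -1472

-937 + -538 = -1475
A) -1475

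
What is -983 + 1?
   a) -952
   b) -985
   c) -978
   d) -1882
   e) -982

-983 + 1 = -982
e) -982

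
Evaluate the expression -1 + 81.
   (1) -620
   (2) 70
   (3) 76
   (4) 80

-1 + 81 = 80
4) 80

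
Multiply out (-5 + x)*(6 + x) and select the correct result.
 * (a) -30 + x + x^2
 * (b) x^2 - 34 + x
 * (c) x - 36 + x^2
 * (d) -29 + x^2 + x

Expanding (-5 + x)*(6 + x):
= -30 + x + x^2
a) -30 + x + x^2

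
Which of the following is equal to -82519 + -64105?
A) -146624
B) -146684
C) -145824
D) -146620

-82519 + -64105 = -146624
A) -146624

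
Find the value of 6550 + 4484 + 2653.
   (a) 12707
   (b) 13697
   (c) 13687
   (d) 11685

First: 6550 + 4484 = 11034
Then: 11034 + 2653 = 13687
c) 13687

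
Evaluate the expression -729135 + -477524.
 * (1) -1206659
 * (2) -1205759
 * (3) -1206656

-729135 + -477524 = -1206659
1) -1206659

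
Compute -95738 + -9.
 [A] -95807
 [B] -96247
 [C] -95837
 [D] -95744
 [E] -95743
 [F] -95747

-95738 + -9 = -95747
F) -95747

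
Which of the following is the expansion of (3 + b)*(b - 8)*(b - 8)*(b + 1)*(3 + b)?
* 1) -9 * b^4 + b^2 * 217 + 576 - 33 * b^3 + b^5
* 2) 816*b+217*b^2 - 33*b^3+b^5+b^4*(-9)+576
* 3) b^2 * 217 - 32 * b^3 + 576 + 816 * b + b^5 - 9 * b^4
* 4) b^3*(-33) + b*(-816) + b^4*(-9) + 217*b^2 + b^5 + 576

Expanding (3 + b)*(b - 8)*(b - 8)*(b + 1)*(3 + b):
= 816*b+217*b^2 - 33*b^3+b^5+b^4*(-9)+576
2) 816*b+217*b^2 - 33*b^3+b^5+b^4*(-9)+576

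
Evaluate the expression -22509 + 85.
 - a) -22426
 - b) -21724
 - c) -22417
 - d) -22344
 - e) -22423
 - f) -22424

-22509 + 85 = -22424
f) -22424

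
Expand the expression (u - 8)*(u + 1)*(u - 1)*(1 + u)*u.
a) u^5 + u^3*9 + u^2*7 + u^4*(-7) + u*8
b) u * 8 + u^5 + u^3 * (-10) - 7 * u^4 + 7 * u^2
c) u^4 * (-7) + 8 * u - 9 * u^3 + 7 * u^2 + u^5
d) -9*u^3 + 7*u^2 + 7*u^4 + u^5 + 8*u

Expanding (u - 8)*(u + 1)*(u - 1)*(1 + u)*u:
= u^4 * (-7) + 8 * u - 9 * u^3 + 7 * u^2 + u^5
c) u^4 * (-7) + 8 * u - 9 * u^3 + 7 * u^2 + u^5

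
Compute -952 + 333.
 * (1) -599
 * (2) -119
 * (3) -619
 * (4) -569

-952 + 333 = -619
3) -619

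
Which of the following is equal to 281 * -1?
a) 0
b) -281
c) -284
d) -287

281 * -1 = -281
b) -281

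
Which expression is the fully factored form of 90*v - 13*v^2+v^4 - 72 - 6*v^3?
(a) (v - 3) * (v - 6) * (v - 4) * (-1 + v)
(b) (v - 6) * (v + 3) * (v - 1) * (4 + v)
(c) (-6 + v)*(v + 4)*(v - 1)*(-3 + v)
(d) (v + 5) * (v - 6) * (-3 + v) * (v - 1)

We need to factor 90*v - 13*v^2+v^4 - 72 - 6*v^3.
The factored form is (-6 + v)*(v + 4)*(v - 1)*(-3 + v).
c) (-6 + v)*(v + 4)*(v - 1)*(-3 + v)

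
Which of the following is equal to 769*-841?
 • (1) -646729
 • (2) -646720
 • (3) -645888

769 * -841 = -646729
1) -646729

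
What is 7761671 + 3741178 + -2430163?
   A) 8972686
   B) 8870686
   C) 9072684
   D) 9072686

First: 7761671 + 3741178 = 11502849
Then: 11502849 + -2430163 = 9072686
D) 9072686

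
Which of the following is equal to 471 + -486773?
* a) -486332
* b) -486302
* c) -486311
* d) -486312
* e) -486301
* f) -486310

471 + -486773 = -486302
b) -486302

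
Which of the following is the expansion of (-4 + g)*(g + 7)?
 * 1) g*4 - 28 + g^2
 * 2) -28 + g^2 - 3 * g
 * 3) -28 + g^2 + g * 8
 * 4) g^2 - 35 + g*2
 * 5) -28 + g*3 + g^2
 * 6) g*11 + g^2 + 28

Expanding (-4 + g)*(g + 7):
= -28 + g*3 + g^2
5) -28 + g*3 + g^2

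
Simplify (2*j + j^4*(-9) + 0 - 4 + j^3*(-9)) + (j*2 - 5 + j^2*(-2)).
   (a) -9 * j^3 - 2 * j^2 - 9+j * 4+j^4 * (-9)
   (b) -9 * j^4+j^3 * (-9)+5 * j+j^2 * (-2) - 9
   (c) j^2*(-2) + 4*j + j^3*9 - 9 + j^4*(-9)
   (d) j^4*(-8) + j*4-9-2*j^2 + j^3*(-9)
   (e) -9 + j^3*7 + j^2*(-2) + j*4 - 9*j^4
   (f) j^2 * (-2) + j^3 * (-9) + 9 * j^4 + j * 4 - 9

Adding the polynomials and combining like terms:
(2*j + j^4*(-9) + 0 - 4 + j^3*(-9)) + (j*2 - 5 + j^2*(-2))
= -9 * j^3 - 2 * j^2 - 9+j * 4+j^4 * (-9)
a) -9 * j^3 - 2 * j^2 - 9+j * 4+j^4 * (-9)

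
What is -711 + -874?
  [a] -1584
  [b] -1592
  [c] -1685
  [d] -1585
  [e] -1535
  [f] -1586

-711 + -874 = -1585
d) -1585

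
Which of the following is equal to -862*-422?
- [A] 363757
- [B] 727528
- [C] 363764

-862 * -422 = 363764
C) 363764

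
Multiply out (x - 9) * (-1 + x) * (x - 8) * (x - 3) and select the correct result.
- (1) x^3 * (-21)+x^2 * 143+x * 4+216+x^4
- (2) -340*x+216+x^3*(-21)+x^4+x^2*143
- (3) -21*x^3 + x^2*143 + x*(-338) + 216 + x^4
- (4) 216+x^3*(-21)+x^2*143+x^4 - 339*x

Expanding (x - 9) * (-1 + x) * (x - 8) * (x - 3):
= 216+x^3*(-21)+x^2*143+x^4 - 339*x
4) 216+x^3*(-21)+x^2*143+x^4 - 339*x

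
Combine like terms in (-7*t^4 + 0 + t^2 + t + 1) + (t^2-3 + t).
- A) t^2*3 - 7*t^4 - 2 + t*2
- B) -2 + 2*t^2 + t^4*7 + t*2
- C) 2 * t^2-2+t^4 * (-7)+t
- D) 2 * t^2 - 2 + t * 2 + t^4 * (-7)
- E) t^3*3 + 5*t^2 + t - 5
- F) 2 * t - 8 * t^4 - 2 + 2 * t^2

Adding the polynomials and combining like terms:
(-7*t^4 + 0 + t^2 + t + 1) + (t^2 - 3 + t)
= 2 * t^2 - 2 + t * 2 + t^4 * (-7)
D) 2 * t^2 - 2 + t * 2 + t^4 * (-7)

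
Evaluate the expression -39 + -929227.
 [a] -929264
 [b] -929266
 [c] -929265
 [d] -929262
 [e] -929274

-39 + -929227 = -929266
b) -929266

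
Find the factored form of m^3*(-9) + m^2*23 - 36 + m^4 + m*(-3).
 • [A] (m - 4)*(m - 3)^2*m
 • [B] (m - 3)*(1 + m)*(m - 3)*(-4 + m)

We need to factor m^3*(-9) + m^2*23 - 36 + m^4 + m*(-3).
The factored form is (m - 3)*(1 + m)*(m - 3)*(-4 + m).
B) (m - 3)*(1 + m)*(m - 3)*(-4 + m)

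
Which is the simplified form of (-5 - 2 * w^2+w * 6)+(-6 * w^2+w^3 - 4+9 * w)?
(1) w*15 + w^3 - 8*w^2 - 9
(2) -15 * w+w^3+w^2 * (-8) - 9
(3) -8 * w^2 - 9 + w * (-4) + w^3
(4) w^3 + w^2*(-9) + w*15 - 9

Adding the polynomials and combining like terms:
(-5 - 2*w^2 + w*6) + (-6*w^2 + w^3 - 4 + 9*w)
= w*15 + w^3 - 8*w^2 - 9
1) w*15 + w^3 - 8*w^2 - 9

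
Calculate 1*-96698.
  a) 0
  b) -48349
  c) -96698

1 * -96698 = -96698
c) -96698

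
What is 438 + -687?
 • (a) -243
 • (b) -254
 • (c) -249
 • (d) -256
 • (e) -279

438 + -687 = -249
c) -249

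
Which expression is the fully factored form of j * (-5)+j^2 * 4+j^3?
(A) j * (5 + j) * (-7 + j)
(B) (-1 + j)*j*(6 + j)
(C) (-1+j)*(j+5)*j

We need to factor j * (-5)+j^2 * 4+j^3.
The factored form is (-1+j)*(j+5)*j.
C) (-1+j)*(j+5)*j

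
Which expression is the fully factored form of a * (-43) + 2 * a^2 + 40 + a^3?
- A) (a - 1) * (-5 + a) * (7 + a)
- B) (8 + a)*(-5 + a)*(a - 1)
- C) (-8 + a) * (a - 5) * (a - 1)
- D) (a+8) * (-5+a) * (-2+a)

We need to factor a * (-43) + 2 * a^2 + 40 + a^3.
The factored form is (8 + a)*(-5 + a)*(a - 1).
B) (8 + a)*(-5 + a)*(a - 1)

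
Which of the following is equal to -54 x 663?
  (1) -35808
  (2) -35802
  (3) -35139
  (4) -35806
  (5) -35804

-54 * 663 = -35802
2) -35802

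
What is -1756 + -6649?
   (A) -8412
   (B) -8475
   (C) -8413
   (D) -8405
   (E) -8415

-1756 + -6649 = -8405
D) -8405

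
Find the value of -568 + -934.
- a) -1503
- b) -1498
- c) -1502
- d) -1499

-568 + -934 = -1502
c) -1502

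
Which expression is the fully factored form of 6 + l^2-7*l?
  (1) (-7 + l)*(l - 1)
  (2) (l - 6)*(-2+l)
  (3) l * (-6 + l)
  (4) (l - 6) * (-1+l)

We need to factor 6 + l^2-7*l.
The factored form is (l - 6) * (-1+l).
4) (l - 6) * (-1+l)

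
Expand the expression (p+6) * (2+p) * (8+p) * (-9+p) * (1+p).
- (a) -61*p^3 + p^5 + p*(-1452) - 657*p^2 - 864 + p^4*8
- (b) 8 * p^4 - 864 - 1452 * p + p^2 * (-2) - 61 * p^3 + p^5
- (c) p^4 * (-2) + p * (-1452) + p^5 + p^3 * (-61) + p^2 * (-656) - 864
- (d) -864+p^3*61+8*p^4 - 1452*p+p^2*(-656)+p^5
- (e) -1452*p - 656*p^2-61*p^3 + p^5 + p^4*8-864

Expanding (p+6) * (2+p) * (8+p) * (-9+p) * (1+p):
= -1452*p - 656*p^2-61*p^3 + p^5 + p^4*8-864
e) -1452*p - 656*p^2-61*p^3 + p^5 + p^4*8-864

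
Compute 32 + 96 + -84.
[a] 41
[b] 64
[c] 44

First: 32 + 96 = 128
Then: 128 + -84 = 44
c) 44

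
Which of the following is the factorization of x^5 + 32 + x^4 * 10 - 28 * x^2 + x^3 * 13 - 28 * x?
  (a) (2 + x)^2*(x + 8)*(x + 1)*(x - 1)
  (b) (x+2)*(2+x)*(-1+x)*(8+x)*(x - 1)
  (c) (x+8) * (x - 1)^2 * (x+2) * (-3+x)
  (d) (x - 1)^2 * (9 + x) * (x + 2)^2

We need to factor x^5 + 32 + x^4 * 10 - 28 * x^2 + x^3 * 13 - 28 * x.
The factored form is (x+2)*(2+x)*(-1+x)*(8+x)*(x - 1).
b) (x+2)*(2+x)*(-1+x)*(8+x)*(x - 1)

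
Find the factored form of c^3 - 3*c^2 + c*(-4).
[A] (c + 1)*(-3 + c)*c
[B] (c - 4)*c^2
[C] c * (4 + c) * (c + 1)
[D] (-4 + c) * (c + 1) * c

We need to factor c^3 - 3*c^2 + c*(-4).
The factored form is (-4 + c) * (c + 1) * c.
D) (-4 + c) * (c + 1) * c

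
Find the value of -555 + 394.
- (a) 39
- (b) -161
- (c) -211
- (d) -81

-555 + 394 = -161
b) -161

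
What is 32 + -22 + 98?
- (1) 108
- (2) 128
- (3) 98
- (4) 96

First: 32 + -22 = 10
Then: 10 + 98 = 108
1) 108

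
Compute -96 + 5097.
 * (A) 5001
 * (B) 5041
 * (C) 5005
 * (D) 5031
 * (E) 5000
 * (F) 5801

-96 + 5097 = 5001
A) 5001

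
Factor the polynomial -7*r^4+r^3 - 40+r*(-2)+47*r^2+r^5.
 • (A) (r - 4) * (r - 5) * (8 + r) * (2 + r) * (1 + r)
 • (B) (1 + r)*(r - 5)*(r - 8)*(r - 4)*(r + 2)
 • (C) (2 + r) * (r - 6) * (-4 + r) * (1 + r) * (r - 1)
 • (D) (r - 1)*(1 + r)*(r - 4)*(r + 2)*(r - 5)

We need to factor -7*r^4+r^3 - 40+r*(-2)+47*r^2+r^5.
The factored form is (r - 1)*(1 + r)*(r - 4)*(r + 2)*(r - 5).
D) (r - 1)*(1 + r)*(r - 4)*(r + 2)*(r - 5)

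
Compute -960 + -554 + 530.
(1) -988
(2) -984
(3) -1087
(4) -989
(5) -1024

First: -960 + -554 = -1514
Then: -1514 + 530 = -984
2) -984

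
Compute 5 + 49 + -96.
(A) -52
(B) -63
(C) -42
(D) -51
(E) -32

First: 5 + 49 = 54
Then: 54 + -96 = -42
C) -42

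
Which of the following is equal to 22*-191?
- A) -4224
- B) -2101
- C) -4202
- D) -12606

22 * -191 = -4202
C) -4202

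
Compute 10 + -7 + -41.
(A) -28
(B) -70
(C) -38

First: 10 + -7 = 3
Then: 3 + -41 = -38
C) -38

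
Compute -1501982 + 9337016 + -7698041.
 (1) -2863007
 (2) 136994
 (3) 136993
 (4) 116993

First: -1501982 + 9337016 = 7835034
Then: 7835034 + -7698041 = 136993
3) 136993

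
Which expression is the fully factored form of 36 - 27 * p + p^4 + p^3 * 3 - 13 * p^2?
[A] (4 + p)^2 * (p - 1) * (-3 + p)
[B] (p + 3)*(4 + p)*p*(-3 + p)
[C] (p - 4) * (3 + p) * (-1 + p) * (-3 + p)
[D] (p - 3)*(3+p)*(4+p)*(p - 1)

We need to factor 36 - 27 * p + p^4 + p^3 * 3 - 13 * p^2.
The factored form is (p - 3)*(3+p)*(4+p)*(p - 1).
D) (p - 3)*(3+p)*(4+p)*(p - 1)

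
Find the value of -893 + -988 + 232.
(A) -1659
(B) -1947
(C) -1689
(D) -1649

First: -893 + -988 = -1881
Then: -1881 + 232 = -1649
D) -1649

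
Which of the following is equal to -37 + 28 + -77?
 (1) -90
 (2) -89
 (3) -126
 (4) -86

First: -37 + 28 = -9
Then: -9 + -77 = -86
4) -86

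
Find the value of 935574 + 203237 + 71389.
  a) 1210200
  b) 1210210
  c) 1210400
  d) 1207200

First: 935574 + 203237 = 1138811
Then: 1138811 + 71389 = 1210200
a) 1210200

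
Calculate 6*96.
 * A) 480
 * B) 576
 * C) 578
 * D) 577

6 * 96 = 576
B) 576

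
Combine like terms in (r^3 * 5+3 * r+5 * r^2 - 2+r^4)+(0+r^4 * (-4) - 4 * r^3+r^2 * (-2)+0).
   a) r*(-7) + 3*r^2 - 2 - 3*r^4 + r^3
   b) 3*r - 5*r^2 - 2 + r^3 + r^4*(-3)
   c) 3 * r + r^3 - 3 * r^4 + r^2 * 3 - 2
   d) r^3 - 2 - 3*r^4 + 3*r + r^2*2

Adding the polynomials and combining like terms:
(r^3*5 + 3*r + 5*r^2 - 2 + r^4) + (0 + r^4*(-4) - 4*r^3 + r^2*(-2) + 0)
= 3 * r + r^3 - 3 * r^4 + r^2 * 3 - 2
c) 3 * r + r^3 - 3 * r^4 + r^2 * 3 - 2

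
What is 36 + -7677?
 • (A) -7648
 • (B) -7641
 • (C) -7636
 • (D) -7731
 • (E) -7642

36 + -7677 = -7641
B) -7641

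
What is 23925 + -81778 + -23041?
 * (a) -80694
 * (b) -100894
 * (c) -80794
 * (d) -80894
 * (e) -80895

First: 23925 + -81778 = -57853
Then: -57853 + -23041 = -80894
d) -80894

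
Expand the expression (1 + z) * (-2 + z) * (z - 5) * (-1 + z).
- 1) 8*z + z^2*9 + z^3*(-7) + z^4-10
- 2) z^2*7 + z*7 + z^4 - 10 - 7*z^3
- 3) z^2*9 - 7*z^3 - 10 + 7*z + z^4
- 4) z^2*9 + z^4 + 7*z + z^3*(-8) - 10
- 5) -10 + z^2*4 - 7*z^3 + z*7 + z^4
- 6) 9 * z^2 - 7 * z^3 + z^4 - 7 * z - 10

Expanding (1 + z) * (-2 + z) * (z - 5) * (-1 + z):
= z^2*9 - 7*z^3 - 10 + 7*z + z^4
3) z^2*9 - 7*z^3 - 10 + 7*z + z^4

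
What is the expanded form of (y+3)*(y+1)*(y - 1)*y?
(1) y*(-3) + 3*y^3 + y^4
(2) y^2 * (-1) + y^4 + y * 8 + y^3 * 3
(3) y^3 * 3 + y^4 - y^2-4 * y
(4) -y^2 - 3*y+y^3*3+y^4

Expanding (y+3)*(y+1)*(y - 1)*y:
= -y^2 - 3*y+y^3*3+y^4
4) -y^2 - 3*y+y^3*3+y^4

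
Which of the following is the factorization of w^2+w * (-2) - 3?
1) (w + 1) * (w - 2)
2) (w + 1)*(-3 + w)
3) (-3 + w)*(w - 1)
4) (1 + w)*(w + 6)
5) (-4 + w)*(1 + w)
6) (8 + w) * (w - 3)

We need to factor w^2+w * (-2) - 3.
The factored form is (w + 1)*(-3 + w).
2) (w + 1)*(-3 + w)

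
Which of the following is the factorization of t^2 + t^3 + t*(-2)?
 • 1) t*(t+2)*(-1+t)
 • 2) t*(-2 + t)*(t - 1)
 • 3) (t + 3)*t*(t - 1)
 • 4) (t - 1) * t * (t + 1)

We need to factor t^2 + t^3 + t*(-2).
The factored form is t*(t+2)*(-1+t).
1) t*(t+2)*(-1+t)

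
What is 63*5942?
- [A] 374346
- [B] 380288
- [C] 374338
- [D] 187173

63 * 5942 = 374346
A) 374346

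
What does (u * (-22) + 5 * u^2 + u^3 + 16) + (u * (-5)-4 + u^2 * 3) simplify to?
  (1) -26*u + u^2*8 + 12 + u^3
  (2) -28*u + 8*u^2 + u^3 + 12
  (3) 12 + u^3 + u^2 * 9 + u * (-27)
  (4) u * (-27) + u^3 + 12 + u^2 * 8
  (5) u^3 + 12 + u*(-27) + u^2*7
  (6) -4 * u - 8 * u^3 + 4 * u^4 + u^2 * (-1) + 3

Adding the polynomials and combining like terms:
(u*(-22) + 5*u^2 + u^3 + 16) + (u*(-5) - 4 + u^2*3)
= u * (-27) + u^3 + 12 + u^2 * 8
4) u * (-27) + u^3 + 12 + u^2 * 8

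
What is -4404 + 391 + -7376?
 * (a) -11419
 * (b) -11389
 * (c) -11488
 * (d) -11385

First: -4404 + 391 = -4013
Then: -4013 + -7376 = -11389
b) -11389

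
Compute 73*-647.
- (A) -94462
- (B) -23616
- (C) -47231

73 * -647 = -47231
C) -47231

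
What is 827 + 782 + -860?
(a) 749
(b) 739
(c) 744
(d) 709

First: 827 + 782 = 1609
Then: 1609 + -860 = 749
a) 749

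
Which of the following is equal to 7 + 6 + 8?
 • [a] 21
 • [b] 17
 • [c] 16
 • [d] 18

First: 7 + 6 = 13
Then: 13 + 8 = 21
a) 21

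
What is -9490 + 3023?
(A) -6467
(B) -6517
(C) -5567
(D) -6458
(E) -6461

-9490 + 3023 = -6467
A) -6467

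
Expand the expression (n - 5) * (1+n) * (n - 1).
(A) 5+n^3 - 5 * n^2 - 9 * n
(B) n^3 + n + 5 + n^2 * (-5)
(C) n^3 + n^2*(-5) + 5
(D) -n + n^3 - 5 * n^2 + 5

Expanding (n - 5) * (1+n) * (n - 1):
= -n + n^3 - 5 * n^2 + 5
D) -n + n^3 - 5 * n^2 + 5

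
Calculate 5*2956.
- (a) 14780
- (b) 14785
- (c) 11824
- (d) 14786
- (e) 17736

5 * 2956 = 14780
a) 14780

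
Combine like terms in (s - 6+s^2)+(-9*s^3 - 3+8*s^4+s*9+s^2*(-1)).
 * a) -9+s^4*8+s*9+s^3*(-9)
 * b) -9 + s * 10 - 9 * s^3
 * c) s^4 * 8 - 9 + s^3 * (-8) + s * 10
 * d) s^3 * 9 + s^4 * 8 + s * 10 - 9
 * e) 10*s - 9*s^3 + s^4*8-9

Adding the polynomials and combining like terms:
(s - 6 + s^2) + (-9*s^3 - 3 + 8*s^4 + s*9 + s^2*(-1))
= 10*s - 9*s^3 + s^4*8-9
e) 10*s - 9*s^3 + s^4*8-9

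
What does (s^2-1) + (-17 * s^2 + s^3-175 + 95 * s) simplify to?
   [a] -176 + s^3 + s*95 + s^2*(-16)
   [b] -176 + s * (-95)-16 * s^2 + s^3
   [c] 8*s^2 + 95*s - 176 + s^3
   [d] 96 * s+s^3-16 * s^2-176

Adding the polynomials and combining like terms:
(s^2 - 1) + (-17*s^2 + s^3 - 175 + 95*s)
= -176 + s^3 + s*95 + s^2*(-16)
a) -176 + s^3 + s*95 + s^2*(-16)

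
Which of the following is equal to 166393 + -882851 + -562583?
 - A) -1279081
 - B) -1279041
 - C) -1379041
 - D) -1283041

First: 166393 + -882851 = -716458
Then: -716458 + -562583 = -1279041
B) -1279041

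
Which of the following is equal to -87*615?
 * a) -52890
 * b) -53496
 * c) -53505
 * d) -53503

-87 * 615 = -53505
c) -53505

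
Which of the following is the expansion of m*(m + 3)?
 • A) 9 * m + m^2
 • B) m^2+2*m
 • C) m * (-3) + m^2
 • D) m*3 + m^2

Expanding m*(m + 3):
= m*3 + m^2
D) m*3 + m^2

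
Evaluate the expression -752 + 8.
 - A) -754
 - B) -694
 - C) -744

-752 + 8 = -744
C) -744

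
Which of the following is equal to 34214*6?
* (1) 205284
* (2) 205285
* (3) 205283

34214 * 6 = 205284
1) 205284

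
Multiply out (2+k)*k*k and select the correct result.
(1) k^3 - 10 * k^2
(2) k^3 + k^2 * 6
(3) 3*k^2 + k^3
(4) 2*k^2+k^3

Expanding (2+k)*k*k:
= 2*k^2+k^3
4) 2*k^2+k^3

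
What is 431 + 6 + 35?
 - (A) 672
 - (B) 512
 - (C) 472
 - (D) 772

First: 431 + 6 = 437
Then: 437 + 35 = 472
C) 472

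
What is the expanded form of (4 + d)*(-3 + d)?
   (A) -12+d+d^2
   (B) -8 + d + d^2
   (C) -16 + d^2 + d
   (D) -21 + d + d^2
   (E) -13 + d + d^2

Expanding (4 + d)*(-3 + d):
= -12+d+d^2
A) -12+d+d^2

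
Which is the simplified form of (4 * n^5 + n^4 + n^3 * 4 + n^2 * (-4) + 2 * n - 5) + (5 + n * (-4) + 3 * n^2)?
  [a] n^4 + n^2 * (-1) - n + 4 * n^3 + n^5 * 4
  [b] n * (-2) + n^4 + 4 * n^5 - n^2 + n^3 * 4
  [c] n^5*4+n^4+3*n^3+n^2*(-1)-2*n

Adding the polynomials and combining like terms:
(4*n^5 + n^4 + n^3*4 + n^2*(-4) + 2*n - 5) + (5 + n*(-4) + 3*n^2)
= n * (-2) + n^4 + 4 * n^5 - n^2 + n^3 * 4
b) n * (-2) + n^4 + 4 * n^5 - n^2 + n^3 * 4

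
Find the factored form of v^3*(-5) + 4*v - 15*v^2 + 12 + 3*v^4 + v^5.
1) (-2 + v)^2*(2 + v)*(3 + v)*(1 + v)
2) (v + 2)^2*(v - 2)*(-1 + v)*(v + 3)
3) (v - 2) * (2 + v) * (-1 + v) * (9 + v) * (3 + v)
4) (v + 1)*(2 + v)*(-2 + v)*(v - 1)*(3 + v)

We need to factor v^3*(-5) + 4*v - 15*v^2 + 12 + 3*v^4 + v^5.
The factored form is (v + 1)*(2 + v)*(-2 + v)*(v - 1)*(3 + v).
4) (v + 1)*(2 + v)*(-2 + v)*(v - 1)*(3 + v)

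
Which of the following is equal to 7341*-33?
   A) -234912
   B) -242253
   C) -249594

7341 * -33 = -242253
B) -242253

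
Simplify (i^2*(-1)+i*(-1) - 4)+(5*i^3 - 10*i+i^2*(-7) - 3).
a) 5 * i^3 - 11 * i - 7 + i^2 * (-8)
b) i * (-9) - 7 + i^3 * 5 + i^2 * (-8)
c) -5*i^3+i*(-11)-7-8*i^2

Adding the polynomials and combining like terms:
(i^2*(-1) + i*(-1) - 4) + (5*i^3 - 10*i + i^2*(-7) - 3)
= 5 * i^3 - 11 * i - 7 + i^2 * (-8)
a) 5 * i^3 - 11 * i - 7 + i^2 * (-8)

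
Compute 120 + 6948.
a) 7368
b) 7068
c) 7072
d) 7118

120 + 6948 = 7068
b) 7068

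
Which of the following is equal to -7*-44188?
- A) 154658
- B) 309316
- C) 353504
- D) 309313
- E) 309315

-7 * -44188 = 309316
B) 309316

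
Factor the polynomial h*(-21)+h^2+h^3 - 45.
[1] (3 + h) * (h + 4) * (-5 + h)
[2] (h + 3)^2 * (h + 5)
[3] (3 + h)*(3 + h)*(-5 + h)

We need to factor h*(-21)+h^2+h^3 - 45.
The factored form is (3 + h)*(3 + h)*(-5 + h).
3) (3 + h)*(3 + h)*(-5 + h)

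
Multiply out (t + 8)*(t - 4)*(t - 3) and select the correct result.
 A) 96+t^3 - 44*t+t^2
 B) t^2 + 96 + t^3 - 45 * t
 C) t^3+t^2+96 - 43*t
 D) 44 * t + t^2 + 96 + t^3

Expanding (t + 8)*(t - 4)*(t - 3):
= 96+t^3 - 44*t+t^2
A) 96+t^3 - 44*t+t^2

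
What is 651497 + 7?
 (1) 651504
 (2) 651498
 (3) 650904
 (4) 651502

651497 + 7 = 651504
1) 651504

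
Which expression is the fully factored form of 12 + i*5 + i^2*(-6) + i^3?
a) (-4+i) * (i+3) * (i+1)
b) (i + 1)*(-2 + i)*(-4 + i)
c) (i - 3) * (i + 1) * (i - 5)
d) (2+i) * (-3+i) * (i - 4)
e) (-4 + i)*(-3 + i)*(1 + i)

We need to factor 12 + i*5 + i^2*(-6) + i^3.
The factored form is (-4 + i)*(-3 + i)*(1 + i).
e) (-4 + i)*(-3 + i)*(1 + i)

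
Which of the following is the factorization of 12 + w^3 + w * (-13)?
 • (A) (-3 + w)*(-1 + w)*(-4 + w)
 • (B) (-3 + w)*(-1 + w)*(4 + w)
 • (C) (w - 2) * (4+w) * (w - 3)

We need to factor 12 + w^3 + w * (-13).
The factored form is (-3 + w)*(-1 + w)*(4 + w).
B) (-3 + w)*(-1 + w)*(4 + w)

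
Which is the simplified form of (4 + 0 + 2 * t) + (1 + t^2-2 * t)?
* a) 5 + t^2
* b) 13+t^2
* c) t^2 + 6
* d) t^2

Adding the polynomials and combining like terms:
(4 + 0 + 2*t) + (1 + t^2 - 2*t)
= 5 + t^2
a) 5 + t^2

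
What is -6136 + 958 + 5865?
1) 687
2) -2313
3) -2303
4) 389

First: -6136 + 958 = -5178
Then: -5178 + 5865 = 687
1) 687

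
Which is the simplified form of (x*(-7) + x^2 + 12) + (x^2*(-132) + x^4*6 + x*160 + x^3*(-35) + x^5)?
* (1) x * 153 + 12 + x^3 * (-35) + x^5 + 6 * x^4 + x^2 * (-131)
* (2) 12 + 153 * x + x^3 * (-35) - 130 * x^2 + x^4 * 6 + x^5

Adding the polynomials and combining like terms:
(x*(-7) + x^2 + 12) + (x^2*(-132) + x^4*6 + x*160 + x^3*(-35) + x^5)
= x * 153 + 12 + x^3 * (-35) + x^5 + 6 * x^4 + x^2 * (-131)
1) x * 153 + 12 + x^3 * (-35) + x^5 + 6 * x^4 + x^2 * (-131)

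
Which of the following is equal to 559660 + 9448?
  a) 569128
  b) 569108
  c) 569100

559660 + 9448 = 569108
b) 569108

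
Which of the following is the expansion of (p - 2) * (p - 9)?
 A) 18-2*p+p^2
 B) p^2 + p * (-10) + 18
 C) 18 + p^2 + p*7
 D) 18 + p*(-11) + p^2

Expanding (p - 2) * (p - 9):
= 18 + p*(-11) + p^2
D) 18 + p*(-11) + p^2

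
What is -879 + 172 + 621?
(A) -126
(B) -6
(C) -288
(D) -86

First: -879 + 172 = -707
Then: -707 + 621 = -86
D) -86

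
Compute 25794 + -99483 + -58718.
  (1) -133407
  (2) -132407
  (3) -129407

First: 25794 + -99483 = -73689
Then: -73689 + -58718 = -132407
2) -132407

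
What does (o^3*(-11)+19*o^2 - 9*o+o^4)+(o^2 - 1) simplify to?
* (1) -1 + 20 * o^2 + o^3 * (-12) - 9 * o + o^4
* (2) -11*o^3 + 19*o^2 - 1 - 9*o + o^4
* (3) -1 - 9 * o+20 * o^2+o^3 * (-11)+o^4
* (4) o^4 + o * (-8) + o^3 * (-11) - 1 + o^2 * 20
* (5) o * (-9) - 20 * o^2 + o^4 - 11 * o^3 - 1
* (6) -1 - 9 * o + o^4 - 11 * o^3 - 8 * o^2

Adding the polynomials and combining like terms:
(o^3*(-11) + 19*o^2 - 9*o + o^4) + (o^2 - 1)
= -1 - 9 * o+20 * o^2+o^3 * (-11)+o^4
3) -1 - 9 * o+20 * o^2+o^3 * (-11)+o^4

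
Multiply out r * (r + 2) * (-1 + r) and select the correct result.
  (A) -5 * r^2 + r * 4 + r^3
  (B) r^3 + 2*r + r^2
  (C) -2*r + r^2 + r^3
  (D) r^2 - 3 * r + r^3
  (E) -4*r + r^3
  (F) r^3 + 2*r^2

Expanding r * (r + 2) * (-1 + r):
= -2*r + r^2 + r^3
C) -2*r + r^2 + r^3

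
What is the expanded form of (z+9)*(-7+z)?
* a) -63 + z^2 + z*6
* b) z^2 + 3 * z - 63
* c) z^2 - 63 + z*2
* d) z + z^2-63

Expanding (z+9)*(-7+z):
= z^2 - 63 + z*2
c) z^2 - 63 + z*2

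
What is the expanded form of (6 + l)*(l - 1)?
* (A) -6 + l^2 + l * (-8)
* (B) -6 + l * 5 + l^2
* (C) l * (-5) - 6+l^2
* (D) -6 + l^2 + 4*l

Expanding (6 + l)*(l - 1):
= -6 + l * 5 + l^2
B) -6 + l * 5 + l^2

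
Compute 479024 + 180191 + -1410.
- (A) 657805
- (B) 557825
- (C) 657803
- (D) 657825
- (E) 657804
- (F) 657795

First: 479024 + 180191 = 659215
Then: 659215 + -1410 = 657805
A) 657805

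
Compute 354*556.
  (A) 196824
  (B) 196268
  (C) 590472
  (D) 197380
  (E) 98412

354 * 556 = 196824
A) 196824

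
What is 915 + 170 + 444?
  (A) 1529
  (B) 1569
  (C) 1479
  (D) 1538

First: 915 + 170 = 1085
Then: 1085 + 444 = 1529
A) 1529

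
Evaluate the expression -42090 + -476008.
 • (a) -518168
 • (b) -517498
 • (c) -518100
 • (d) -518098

-42090 + -476008 = -518098
d) -518098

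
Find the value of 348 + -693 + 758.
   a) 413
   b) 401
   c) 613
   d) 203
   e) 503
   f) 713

First: 348 + -693 = -345
Then: -345 + 758 = 413
a) 413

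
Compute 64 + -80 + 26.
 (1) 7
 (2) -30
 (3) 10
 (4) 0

First: 64 + -80 = -16
Then: -16 + 26 = 10
3) 10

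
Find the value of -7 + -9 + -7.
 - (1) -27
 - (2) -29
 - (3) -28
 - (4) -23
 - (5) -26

First: -7 + -9 = -16
Then: -16 + -7 = -23
4) -23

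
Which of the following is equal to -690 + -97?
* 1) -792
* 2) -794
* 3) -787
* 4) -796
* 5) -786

-690 + -97 = -787
3) -787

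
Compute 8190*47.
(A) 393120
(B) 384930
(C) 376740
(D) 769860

8190 * 47 = 384930
B) 384930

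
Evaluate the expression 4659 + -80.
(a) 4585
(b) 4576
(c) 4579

4659 + -80 = 4579
c) 4579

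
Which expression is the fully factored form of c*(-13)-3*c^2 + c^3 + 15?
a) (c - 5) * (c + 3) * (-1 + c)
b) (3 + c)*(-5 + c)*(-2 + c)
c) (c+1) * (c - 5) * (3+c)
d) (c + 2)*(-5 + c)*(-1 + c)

We need to factor c*(-13)-3*c^2 + c^3 + 15.
The factored form is (c - 5) * (c + 3) * (-1 + c).
a) (c - 5) * (c + 3) * (-1 + c)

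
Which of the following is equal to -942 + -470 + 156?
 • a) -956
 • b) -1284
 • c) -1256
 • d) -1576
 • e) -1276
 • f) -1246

First: -942 + -470 = -1412
Then: -1412 + 156 = -1256
c) -1256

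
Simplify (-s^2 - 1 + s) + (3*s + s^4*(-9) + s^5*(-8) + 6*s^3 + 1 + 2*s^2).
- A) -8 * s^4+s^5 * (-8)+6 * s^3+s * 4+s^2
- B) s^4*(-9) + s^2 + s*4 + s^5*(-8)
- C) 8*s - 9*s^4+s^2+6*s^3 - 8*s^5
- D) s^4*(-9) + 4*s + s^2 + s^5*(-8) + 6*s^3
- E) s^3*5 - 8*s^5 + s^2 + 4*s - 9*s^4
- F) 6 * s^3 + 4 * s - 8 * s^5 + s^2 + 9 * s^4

Adding the polynomials and combining like terms:
(-s^2 - 1 + s) + (3*s + s^4*(-9) + s^5*(-8) + 6*s^3 + 1 + 2*s^2)
= s^4*(-9) + 4*s + s^2 + s^5*(-8) + 6*s^3
D) s^4*(-9) + 4*s + s^2 + s^5*(-8) + 6*s^3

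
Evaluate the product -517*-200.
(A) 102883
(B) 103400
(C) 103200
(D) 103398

-517 * -200 = 103400
B) 103400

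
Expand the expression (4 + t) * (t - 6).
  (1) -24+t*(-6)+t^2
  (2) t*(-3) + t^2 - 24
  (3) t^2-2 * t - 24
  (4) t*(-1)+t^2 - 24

Expanding (4 + t) * (t - 6):
= t^2-2 * t - 24
3) t^2-2 * t - 24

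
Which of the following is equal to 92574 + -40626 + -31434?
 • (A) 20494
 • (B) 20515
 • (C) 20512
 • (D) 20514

First: 92574 + -40626 = 51948
Then: 51948 + -31434 = 20514
D) 20514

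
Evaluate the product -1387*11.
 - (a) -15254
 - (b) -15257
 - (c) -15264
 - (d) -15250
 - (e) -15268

-1387 * 11 = -15257
b) -15257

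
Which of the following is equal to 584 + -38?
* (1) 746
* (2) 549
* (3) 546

584 + -38 = 546
3) 546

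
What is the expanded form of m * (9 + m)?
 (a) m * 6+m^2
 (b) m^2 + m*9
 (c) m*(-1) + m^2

Expanding m * (9 + m):
= m^2 + m*9
b) m^2 + m*9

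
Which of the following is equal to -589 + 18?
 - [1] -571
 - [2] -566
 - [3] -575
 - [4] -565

-589 + 18 = -571
1) -571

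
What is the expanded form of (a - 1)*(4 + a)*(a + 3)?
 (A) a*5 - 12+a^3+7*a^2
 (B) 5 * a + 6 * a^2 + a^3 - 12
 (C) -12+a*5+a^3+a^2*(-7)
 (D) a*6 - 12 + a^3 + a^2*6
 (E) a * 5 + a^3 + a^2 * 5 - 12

Expanding (a - 1)*(4 + a)*(a + 3):
= 5 * a + 6 * a^2 + a^3 - 12
B) 5 * a + 6 * a^2 + a^3 - 12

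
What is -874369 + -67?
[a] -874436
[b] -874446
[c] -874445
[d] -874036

-874369 + -67 = -874436
a) -874436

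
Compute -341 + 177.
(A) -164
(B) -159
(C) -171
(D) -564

-341 + 177 = -164
A) -164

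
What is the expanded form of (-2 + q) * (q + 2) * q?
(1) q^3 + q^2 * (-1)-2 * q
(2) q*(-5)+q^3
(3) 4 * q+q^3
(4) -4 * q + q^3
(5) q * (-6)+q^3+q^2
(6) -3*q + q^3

Expanding (-2 + q) * (q + 2) * q:
= -4 * q + q^3
4) -4 * q + q^3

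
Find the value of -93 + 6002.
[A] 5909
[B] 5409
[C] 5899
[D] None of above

-93 + 6002 = 5909
A) 5909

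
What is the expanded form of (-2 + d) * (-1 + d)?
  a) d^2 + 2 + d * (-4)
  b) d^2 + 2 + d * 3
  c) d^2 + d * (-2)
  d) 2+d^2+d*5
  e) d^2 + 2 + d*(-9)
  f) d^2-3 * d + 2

Expanding (-2 + d) * (-1 + d):
= d^2-3 * d + 2
f) d^2-3 * d + 2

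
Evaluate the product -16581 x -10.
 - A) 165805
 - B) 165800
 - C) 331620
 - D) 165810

-16581 * -10 = 165810
D) 165810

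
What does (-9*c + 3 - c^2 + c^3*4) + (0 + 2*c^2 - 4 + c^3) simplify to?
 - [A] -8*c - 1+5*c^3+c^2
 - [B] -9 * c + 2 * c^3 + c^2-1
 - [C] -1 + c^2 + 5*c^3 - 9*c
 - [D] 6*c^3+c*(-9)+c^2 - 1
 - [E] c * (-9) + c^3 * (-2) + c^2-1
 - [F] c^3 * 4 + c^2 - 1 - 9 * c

Adding the polynomials and combining like terms:
(-9*c + 3 - c^2 + c^3*4) + (0 + 2*c^2 - 4 + c^3)
= -1 + c^2 + 5*c^3 - 9*c
C) -1 + c^2 + 5*c^3 - 9*c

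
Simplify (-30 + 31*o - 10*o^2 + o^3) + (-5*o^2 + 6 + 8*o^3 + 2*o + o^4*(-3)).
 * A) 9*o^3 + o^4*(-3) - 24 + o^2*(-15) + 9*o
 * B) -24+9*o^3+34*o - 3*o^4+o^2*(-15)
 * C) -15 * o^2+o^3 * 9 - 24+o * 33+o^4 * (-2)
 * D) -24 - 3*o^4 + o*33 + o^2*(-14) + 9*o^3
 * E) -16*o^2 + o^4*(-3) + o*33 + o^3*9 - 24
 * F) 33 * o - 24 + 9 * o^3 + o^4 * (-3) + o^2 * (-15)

Adding the polynomials and combining like terms:
(-30 + 31*o - 10*o^2 + o^3) + (-5*o^2 + 6 + 8*o^3 + 2*o + o^4*(-3))
= 33 * o - 24 + 9 * o^3 + o^4 * (-3) + o^2 * (-15)
F) 33 * o - 24 + 9 * o^3 + o^4 * (-3) + o^2 * (-15)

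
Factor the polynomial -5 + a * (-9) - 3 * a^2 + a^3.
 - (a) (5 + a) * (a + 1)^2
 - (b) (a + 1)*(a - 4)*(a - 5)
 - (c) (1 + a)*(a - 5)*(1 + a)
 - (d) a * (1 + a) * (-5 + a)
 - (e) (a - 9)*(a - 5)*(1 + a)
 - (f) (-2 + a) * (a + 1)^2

We need to factor -5 + a * (-9) - 3 * a^2 + a^3.
The factored form is (1 + a)*(a - 5)*(1 + a).
c) (1 + a)*(a - 5)*(1 + a)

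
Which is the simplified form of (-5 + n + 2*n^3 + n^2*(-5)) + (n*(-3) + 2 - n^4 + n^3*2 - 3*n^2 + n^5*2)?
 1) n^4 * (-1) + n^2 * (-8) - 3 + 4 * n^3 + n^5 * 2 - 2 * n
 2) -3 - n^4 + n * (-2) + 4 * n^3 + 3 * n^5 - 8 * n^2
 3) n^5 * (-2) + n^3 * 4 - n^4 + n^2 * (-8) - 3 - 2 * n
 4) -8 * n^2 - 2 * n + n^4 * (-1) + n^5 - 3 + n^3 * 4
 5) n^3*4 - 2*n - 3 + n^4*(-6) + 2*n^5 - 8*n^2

Adding the polynomials and combining like terms:
(-5 + n + 2*n^3 + n^2*(-5)) + (n*(-3) + 2 - n^4 + n^3*2 - 3*n^2 + n^5*2)
= n^4 * (-1) + n^2 * (-8) - 3 + 4 * n^3 + n^5 * 2 - 2 * n
1) n^4 * (-1) + n^2 * (-8) - 3 + 4 * n^3 + n^5 * 2 - 2 * n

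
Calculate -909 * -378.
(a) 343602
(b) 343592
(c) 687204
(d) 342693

-909 * -378 = 343602
a) 343602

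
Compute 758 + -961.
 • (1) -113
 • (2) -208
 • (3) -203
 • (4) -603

758 + -961 = -203
3) -203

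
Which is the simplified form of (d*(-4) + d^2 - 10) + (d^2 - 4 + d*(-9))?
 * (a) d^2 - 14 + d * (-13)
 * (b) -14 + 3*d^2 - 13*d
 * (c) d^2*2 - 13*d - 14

Adding the polynomials and combining like terms:
(d*(-4) + d^2 - 10) + (d^2 - 4 + d*(-9))
= d^2*2 - 13*d - 14
c) d^2*2 - 13*d - 14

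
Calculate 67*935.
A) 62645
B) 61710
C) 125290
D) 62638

67 * 935 = 62645
A) 62645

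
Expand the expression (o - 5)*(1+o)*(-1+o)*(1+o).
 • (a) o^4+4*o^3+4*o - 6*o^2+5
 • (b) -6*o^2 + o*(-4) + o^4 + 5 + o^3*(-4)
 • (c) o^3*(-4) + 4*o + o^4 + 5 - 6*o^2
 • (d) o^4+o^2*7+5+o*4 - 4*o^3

Expanding (o - 5)*(1+o)*(-1+o)*(1+o):
= o^3*(-4) + 4*o + o^4 + 5 - 6*o^2
c) o^3*(-4) + 4*o + o^4 + 5 - 6*o^2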